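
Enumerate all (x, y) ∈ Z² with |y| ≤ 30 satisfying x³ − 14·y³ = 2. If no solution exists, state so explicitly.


The equation is x³ - 14y³ = 2. For fixed y, x³ = 14·y³ + 2, so a solution requires the RHS to be a perfect cube.
Strategy: iterate y from -30 to 30, compute RHS = 14·y³ + 2, and check whether it is a (positive or negative) perfect cube.
Check small values of y:
  y = 0: RHS = 2 is not a perfect cube.
  y = 1: RHS = 16 is not a perfect cube.
  y = -1: RHS = -12 is not a perfect cube.
  y = 2: RHS = 114 is not a perfect cube.
  y = -2: RHS = -110 is not a perfect cube.
  y = 3: RHS = 380 is not a perfect cube.
  y = -3: RHS = -376 is not a perfect cube.
Continuing the search up to |y| = 30 finds no solutions either.
No (x, y) in the scanned range satisfies the equation.

No integer solutions with |y| ≤ 30.


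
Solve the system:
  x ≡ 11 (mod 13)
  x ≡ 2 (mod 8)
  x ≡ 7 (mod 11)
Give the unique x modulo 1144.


Moduli 13, 8, 11 are pairwise coprime; by CRT there is a unique solution modulo M = 13 · 8 · 11 = 1144.
Solve pairwise, accumulating the modulus:
  Start with x ≡ 11 (mod 13).
  Combine with x ≡ 2 (mod 8): since gcd(13, 8) = 1, we get a unique residue mod 104.
    Write x = 11 + 13·t and substitute into x ≡ 2 (mod 8): 13·t ≡ 2 − 11 = -9 (mod 8).
    Reduce coefficients mod 8: 5·t ≡ 7 (mod 8).
    The inverse of 5 mod 8 is 5 (since 5·5 = 25 = 3·8 + 1), so t ≡ 5·7 = 35 ≡ 3 (mod 8).
    Then x = 11 + 13·3 = 50, valid modulo lcm(13, 8) = 104: x ≡ 50 (mod 104).
  Combine with x ≡ 7 (mod 11): since gcd(104, 11) = 1, we get a unique residue mod 1144.
    Write x = 50 + 104·t and substitute into x ≡ 7 (mod 11): 104·t ≡ 7 − 50 = -43 (mod 11).
    Reduce coefficients mod 11: 5·t ≡ 1 (mod 11).
    The inverse of 5 mod 11 is 9 (since 5·9 = 45 = 4·11 + 1), so t ≡ 9·1 = 9 ≡ 9 (mod 11).
    Then x = 50 + 104·9 = 986, valid modulo lcm(104, 11) = 1144: x ≡ 986 (mod 1144).
Verify: 986 mod 13 = 11 ✓, 986 mod 8 = 2 ✓, 986 mod 11 = 7 ✓.

x ≡ 986 (mod 1144).


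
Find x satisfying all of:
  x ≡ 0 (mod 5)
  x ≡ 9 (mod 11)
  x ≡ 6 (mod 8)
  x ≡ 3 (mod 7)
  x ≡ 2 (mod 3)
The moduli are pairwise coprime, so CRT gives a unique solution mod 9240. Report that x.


Product of moduli M = 5 · 11 · 8 · 7 · 3 = 9240.
Merge one congruence at a time:
  Start: x ≡ 0 (mod 5).
  Combine with x ≡ 9 (mod 11); new modulus lcm = 55.
    Write x = 0 + 5·t and substitute into x ≡ 9 (mod 11): 5·t ≡ 9 − 0 = 9 (mod 11).
    The inverse of 5 mod 11 is 9 (since 5·9 = 45 = 4·11 + 1), so t ≡ 9·9 = 81 ≡ 4 (mod 11).
    Then x = 0 + 5·4 = 20, valid modulo lcm(5, 11) = 55: x ≡ 20 (mod 55).
  Combine with x ≡ 6 (mod 8); new modulus lcm = 440.
    Write x = 20 + 55·t and substitute into x ≡ 6 (mod 8): 55·t ≡ 6 − 20 = -14 (mod 8).
    Reduce coefficients mod 8: 7·t ≡ 2 (mod 8).
    The inverse of 7 mod 8 is 7 (since 7·7 = 49 = 6·8 + 1), so t ≡ 7·2 = 14 ≡ 6 (mod 8).
    Then x = 20 + 55·6 = 350, valid modulo lcm(55, 8) = 440: x ≡ 350 (mod 440).
  Combine with x ≡ 3 (mod 7); new modulus lcm = 3080.
    Write x = 350 + 440·t and substitute into x ≡ 3 (mod 7): 440·t ≡ 3 − 350 = -347 (mod 7).
    Reduce coefficients mod 7: 6·t ≡ 3 (mod 7).
    The inverse of 6 mod 7 is 6 (since 6·6 = 36 = 5·7 + 1), so t ≡ 6·3 = 18 ≡ 4 (mod 7).
    Then x = 350 + 440·4 = 2110, valid modulo lcm(440, 7) = 3080: x ≡ 2110 (mod 3080).
  Combine with x ≡ 2 (mod 3); new modulus lcm = 9240.
    Write x = 2110 + 3080·t and substitute into x ≡ 2 (mod 3): 3080·t ≡ 2 − 2110 = -2108 (mod 3).
    Reduce coefficients mod 3: 2·t ≡ 1 (mod 3).
    The inverse of 2 mod 3 is 2 (since 2·2 = 4 = 1·3 + 1), so t ≡ 2·1 = 2 ≡ 2 (mod 3).
    Then x = 2110 + 3080·2 = 8270, valid modulo lcm(3080, 3) = 9240: x ≡ 8270 (mod 9240).
Verify against each original: 8270 mod 5 = 0, 8270 mod 11 = 9, 8270 mod 8 = 6, 8270 mod 7 = 3, 8270 mod 3 = 2.

x ≡ 8270 (mod 9240).


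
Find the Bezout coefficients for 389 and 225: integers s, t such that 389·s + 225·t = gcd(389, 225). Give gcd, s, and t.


Euclidean algorithm on (389, 225) — divide until remainder is 0:
  389 = 1 · 225 + 164
  225 = 1 · 164 + 61
  164 = 2 · 61 + 42
  61 = 1 · 42 + 19
  42 = 2 · 19 + 4
  19 = 4 · 4 + 3
  4 = 1 · 3 + 1
  3 = 3 · 1 + 0
gcd(389, 225) = 1.
Track Bezout coefficients alongside the remainders: start with r₀ = 389 = a·1 + b·0 (s = 1, t = 0) and r₁ = 225 = a·0 + b·1 (s = 0, t = 1); each new remainder r_{k+1} = r_{k-1} − q_k·r_k inherits s_{k+1} = s_{k-1} − q_k·s_k, t_{k+1} = t_{k-1} − q_k·t_k, so r_k = a·s_k + b·t_k at every step:
  q = 1: r = 164, s = 1 − 1·0 = 1, t = 0 − 1·1 = -1  (check: 389·1 + 225·(-1) = 164)
  q = 1: r = 61, s = 0 − 1·1 = -1, t = 1 − 1·(-1) = 2  (check: 389·(-1) + 225·2 = 61)
  q = 2: r = 42, s = 1 − 2·(-1) = 3, t = -1 − 2·2 = -5  (check: 389·3 + 225·(-5) = 42)
  q = 1: r = 19, s = -1 − 1·3 = -4, t = 2 − 1·(-5) = 7  (check: 389·(-4) + 225·7 = 19)
  q = 2: r = 4, s = 3 − 2·(-4) = 11, t = -5 − 2·7 = -19  (check: 389·11 + 225·(-19) = 4)
  q = 4: r = 3, s = -4 − 4·11 = -48, t = 7 − 4·(-19) = 83  (check: 389·(-48) + 225·83 = 3)
  q = 1: r = 1, s = 11 − 1·(-48) = 59, t = -19 − 1·83 = -102  (check: 389·59 + 225·(-102) = 1)
The row with r = 1 (the gcd) gives the Bezout coefficients s = 59, t = -102.
Result: 389 · (59) + 225 · (-102) = 1.

gcd(389, 225) = 1; s = 59, t = -102 (check: 389·59 + 225·(-102) = 1).


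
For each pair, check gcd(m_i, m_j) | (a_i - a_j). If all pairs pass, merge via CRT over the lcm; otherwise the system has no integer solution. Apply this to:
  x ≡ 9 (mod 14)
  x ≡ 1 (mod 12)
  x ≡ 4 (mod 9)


Moduli 14, 12, 9 are not pairwise coprime, so CRT works modulo lcm(m_i) when all pairwise compatibility conditions hold.
Pairwise compatibility: gcd(m_i, m_j) must divide a_i - a_j for every pair.
Merge one congruence at a time:
  Start: x ≡ 9 (mod 14).
  Combine with x ≡ 1 (mod 12): gcd(14, 12) = 2; 1 - 9 = -8, which IS divisible by 2, so compatible.
    Write x = 9 + 14·t and substitute into x ≡ 1 (mod 12): 14·t ≡ 1 − 9 = -8 (mod 12).
    Divide the congruence (and modulus) by g = 2: 7·t ≡ -4 (mod 6).
    Reduce coefficients mod 6: 1·t ≡ 2 (mod 6).
    So t ≡ 2 (mod 6).
    Then x = 9 + 14·2 = 37, valid modulo lcm(14, 12) = 84: x ≡ 37 (mod 84).
  Combine with x ≡ 4 (mod 9): gcd(84, 9) = 3; 4 - 37 = -33, which IS divisible by 3, so compatible.
    Write x = 37 + 84·t and substitute into x ≡ 4 (mod 9): 84·t ≡ 4 − 37 = -33 (mod 9).
    Divide the congruence (and modulus) by g = 3: 28·t ≡ -11 (mod 3).
    Reduce coefficients mod 3: 1·t ≡ 1 (mod 3).
    So t ≡ 1 (mod 3).
    Then x = 37 + 84·1 = 121, valid modulo lcm(84, 9) = 252: x ≡ 121 (mod 252).
Verify: 121 mod 14 = 9, 121 mod 12 = 1, 121 mod 9 = 4.

x ≡ 121 (mod 252).


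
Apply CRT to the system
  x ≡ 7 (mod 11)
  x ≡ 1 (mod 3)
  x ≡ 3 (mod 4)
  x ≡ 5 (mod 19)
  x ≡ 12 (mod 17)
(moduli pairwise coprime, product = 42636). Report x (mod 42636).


Product of moduli M = 11 · 3 · 4 · 19 · 17 = 42636.
Merge one congruence at a time:
  Start: x ≡ 7 (mod 11).
  Combine with x ≡ 1 (mod 3); new modulus lcm = 33.
    Write x = 7 + 11·t and substitute into x ≡ 1 (mod 3): 11·t ≡ 1 − 7 = -6 (mod 3).
    Reduce coefficients mod 3: 2·t ≡ 0 (mod 3).
    The inverse of 2 mod 3 is 2 (since 2·2 = 4 = 1·3 + 1), so t ≡ 2·0 = 0 ≡ 0 (mod 3).
    Then x = 7 + 11·0 = 7, valid modulo lcm(11, 3) = 33: x ≡ 7 (mod 33).
  Combine with x ≡ 3 (mod 4); new modulus lcm = 132.
    Write x = 7 + 33·t and substitute into x ≡ 3 (mod 4): 33·t ≡ 3 − 7 = -4 (mod 4).
    Reduce coefficients mod 4: 1·t ≡ 0 (mod 4).
    So t ≡ 0 (mod 4).
    Then x = 7 + 33·0 = 7, valid modulo lcm(33, 4) = 132: x ≡ 7 (mod 132).
  Combine with x ≡ 5 (mod 19); new modulus lcm = 2508.
    Write x = 7 + 132·t and substitute into x ≡ 5 (mod 19): 132·t ≡ 5 − 7 = -2 (mod 19).
    Reduce coefficients mod 19: 18·t ≡ 17 (mod 19).
    The inverse of 18 mod 19 is 18 (since 18·18 = 324 = 17·19 + 1), so t ≡ 18·17 = 306 ≡ 2 (mod 19).
    Then x = 7 + 132·2 = 271, valid modulo lcm(132, 19) = 2508: x ≡ 271 (mod 2508).
  Combine with x ≡ 12 (mod 17); new modulus lcm = 42636.
    Write x = 271 + 2508·t and substitute into x ≡ 12 (mod 17): 2508·t ≡ 12 − 271 = -259 (mod 17).
    Reduce coefficients mod 17: 9·t ≡ 13 (mod 17).
    The inverse of 9 mod 17 is 2 (since 9·2 = 18 = 1·17 + 1), so t ≡ 2·13 = 26 ≡ 9 (mod 17).
    Then x = 271 + 2508·9 = 22843, valid modulo lcm(2508, 17) = 42636: x ≡ 22843 (mod 42636).
Verify against each original: 22843 mod 11 = 7, 22843 mod 3 = 1, 22843 mod 4 = 3, 22843 mod 19 = 5, 22843 mod 17 = 12.

x ≡ 22843 (mod 42636).


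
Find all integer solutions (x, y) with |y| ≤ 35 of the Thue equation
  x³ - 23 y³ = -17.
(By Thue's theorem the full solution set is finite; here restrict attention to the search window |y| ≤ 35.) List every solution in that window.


The equation is x³ - 23y³ = -17. For fixed y, x³ = 23·y³ − 17, so a solution requires the RHS to be a perfect cube.
Strategy: iterate y from -35 to 35, compute RHS = 23·y³ − 17, and check whether it is a (positive or negative) perfect cube.
Check small values of y:
  y = 0: RHS = -17 is not a perfect cube.
  y = 1: RHS = 6 is not a perfect cube.
  y = -1: RHS = -40 is not a perfect cube.
  y = 2: RHS = 167 is not a perfect cube.
  y = -2: RHS = -201 is not a perfect cube.
  y = 3: RHS = 604 is not a perfect cube.
  y = -3: RHS = -638 is not a perfect cube.
Continuing the search up to |y| = 35 finds no solutions either.
No (x, y) in the scanned range satisfies the equation.

No integer solutions with |y| ≤ 35.


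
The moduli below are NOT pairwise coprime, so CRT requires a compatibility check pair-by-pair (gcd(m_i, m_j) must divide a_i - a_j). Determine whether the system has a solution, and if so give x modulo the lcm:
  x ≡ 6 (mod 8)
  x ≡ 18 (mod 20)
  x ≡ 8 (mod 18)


Moduli 8, 20, 18 are not pairwise coprime, so CRT works modulo lcm(m_i) when all pairwise compatibility conditions hold.
Pairwise compatibility: gcd(m_i, m_j) must divide a_i - a_j for every pair.
Merge one congruence at a time:
  Start: x ≡ 6 (mod 8).
  Combine with x ≡ 18 (mod 20): gcd(8, 20) = 4; 18 - 6 = 12, which IS divisible by 4, so compatible.
    Write x = 6 + 8·t and substitute into x ≡ 18 (mod 20): 8·t ≡ 18 − 6 = 12 (mod 20).
    Divide the congruence (and modulus) by g = 4: 2·t ≡ 3 (mod 5).
    The inverse of 2 mod 5 is 3 (since 2·3 = 6 = 1·5 + 1), so t ≡ 3·3 = 9 ≡ 4 (mod 5).
    Then x = 6 + 8·4 = 38, valid modulo lcm(8, 20) = 40: x ≡ 38 (mod 40).
  Combine with x ≡ 8 (mod 18): gcd(40, 18) = 2; 8 - 38 = -30, which IS divisible by 2, so compatible.
    Write x = 38 + 40·t and substitute into x ≡ 8 (mod 18): 40·t ≡ 8 − 38 = -30 (mod 18).
    Divide the congruence (and modulus) by g = 2: 20·t ≡ -15 (mod 9).
    Reduce coefficients mod 9: 2·t ≡ 3 (mod 9).
    The inverse of 2 mod 9 is 5 (since 2·5 = 10 = 1·9 + 1), so t ≡ 5·3 = 15 ≡ 6 (mod 9).
    Then x = 38 + 40·6 = 278, valid modulo lcm(40, 18) = 360: x ≡ 278 (mod 360).
Verify: 278 mod 8 = 6, 278 mod 20 = 18, 278 mod 18 = 8.

x ≡ 278 (mod 360).


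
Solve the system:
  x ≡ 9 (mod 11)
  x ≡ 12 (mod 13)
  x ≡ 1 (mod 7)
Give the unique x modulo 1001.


Moduli 11, 13, 7 are pairwise coprime; by CRT there is a unique solution modulo M = 11 · 13 · 7 = 1001.
Solve pairwise, accumulating the modulus:
  Start with x ≡ 9 (mod 11).
  Combine with x ≡ 12 (mod 13): since gcd(11, 13) = 1, we get a unique residue mod 143.
    Write x = 9 + 11·t and substitute into x ≡ 12 (mod 13): 11·t ≡ 12 − 9 = 3 (mod 13).
    The inverse of 11 mod 13 is 6 (since 11·6 = 66 = 5·13 + 1), so t ≡ 6·3 = 18 ≡ 5 (mod 13).
    Then x = 9 + 11·5 = 64, valid modulo lcm(11, 13) = 143: x ≡ 64 (mod 143).
  Combine with x ≡ 1 (mod 7): since gcd(143, 7) = 1, we get a unique residue mod 1001.
    Write x = 64 + 143·t and substitute into x ≡ 1 (mod 7): 143·t ≡ 1 − 64 = -63 (mod 7).
    Reduce coefficients mod 7: 3·t ≡ 0 (mod 7).
    The inverse of 3 mod 7 is 5 (since 3·5 = 15 = 2·7 + 1), so t ≡ 5·0 = 0 ≡ 0 (mod 7).
    Then x = 64 + 143·0 = 64, valid modulo lcm(143, 7) = 1001: x ≡ 64 (mod 1001).
Verify: 64 mod 11 = 9 ✓, 64 mod 13 = 12 ✓, 64 mod 7 = 1 ✓.

x ≡ 64 (mod 1001).


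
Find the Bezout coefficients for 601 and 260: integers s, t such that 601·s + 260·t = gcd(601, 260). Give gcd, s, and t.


Euclidean algorithm on (601, 260) — divide until remainder is 0:
  601 = 2 · 260 + 81
  260 = 3 · 81 + 17
  81 = 4 · 17 + 13
  17 = 1 · 13 + 4
  13 = 3 · 4 + 1
  4 = 4 · 1 + 0
gcd(601, 260) = 1.
Track Bezout coefficients alongside the remainders: start with r₀ = 601 = a·1 + b·0 (s = 1, t = 0) and r₁ = 260 = a·0 + b·1 (s = 0, t = 1); each new remainder r_{k+1} = r_{k-1} − q_k·r_k inherits s_{k+1} = s_{k-1} − q_k·s_k, t_{k+1} = t_{k-1} − q_k·t_k, so r_k = a·s_k + b·t_k at every step:
  q = 2: r = 81, s = 1 − 2·0 = 1, t = 0 − 2·1 = -2  (check: 601·1 + 260·(-2) = 81)
  q = 3: r = 17, s = 0 − 3·1 = -3, t = 1 − 3·(-2) = 7  (check: 601·(-3) + 260·7 = 17)
  q = 4: r = 13, s = 1 − 4·(-3) = 13, t = -2 − 4·7 = -30  (check: 601·13 + 260·(-30) = 13)
  q = 1: r = 4, s = -3 − 1·13 = -16, t = 7 − 1·(-30) = 37  (check: 601·(-16) + 260·37 = 4)
  q = 3: r = 1, s = 13 − 3·(-16) = 61, t = -30 − 3·37 = -141  (check: 601·61 + 260·(-141) = 1)
The row with r = 1 (the gcd) gives the Bezout coefficients s = 61, t = -141.
Result: 601 · (61) + 260 · (-141) = 1.

gcd(601, 260) = 1; s = 61, t = -141 (check: 601·61 + 260·(-141) = 1).


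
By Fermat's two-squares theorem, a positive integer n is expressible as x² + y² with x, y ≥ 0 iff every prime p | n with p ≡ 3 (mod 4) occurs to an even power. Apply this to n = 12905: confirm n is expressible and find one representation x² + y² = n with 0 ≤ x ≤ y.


Step 1: Factor n = 12905 = 5 · 29 · 89.
Step 2: Check the mod-4 condition on each prime factor: 5 ≡ 1 (mod 4), exponent 1; 29 ≡ 1 (mod 4), exponent 1; 89 ≡ 1 (mod 4), exponent 1.
All primes ≡ 3 (mod 4) appear to even exponent (or don't appear), so by the two-squares theorem n IS expressible as a sum of two squares.
Step 3: Build a representation. Here n = 5 · 29 · 89 is a product of primes ≡ 1 (mod 4). Each prime p ≡ 1 (mod 4) is itself a sum of two squares; find a² by testing p − a² for a perfect square:
  5: 5 − 1² = 4 = 2² ⇒ 5 = 1² + 2².
  29: 29 − 1² = 28, 29 − 2² = 25 = 5² ⇒ 29 = 2² + 5².
  89: 89 − 1² = 88, 89 − 2² = 85, 89 − 3² = 80, 89 − 4² = 73, 89 − 5² = 64 = 8² ⇒ 89 = 5² + 8².
  Combine using the Brahmagupta–Fibonacci identity (a² + b²)(c² + d²) = (ac − bd)² + (ad + bc)² = (ac + bd)² + (ad − bc)²:
  5 · 29 = 145: from (1² + 2²)(2² + 5²), take (1·2 − 2·5, 1·5 + 2·2) = (2 − 10, 5 + 4) = (-8, 9); dropping signs (only squares matter) gives (8, 9); check 8² + 9² = 64 + 81 = 145 ✓.
  145 · 89 = 12905: from (8² + 9²)(5² + 8²), take (8·5 − 9·8, 8·8 + 9·5) = (40 − 72, 64 + 45) = (-32, 109); dropping signs (only squares matter) gives (32, 109); check 32² + 109² = 1024 + 11881 = 12905 ✓.
Step 4: Order so x ≤ y and verify: 32² + 109² = 1024 + 11881 = 12905 = n. ✓

n = 12905 = 32² + 109² (one valid representation with x ≤ y).


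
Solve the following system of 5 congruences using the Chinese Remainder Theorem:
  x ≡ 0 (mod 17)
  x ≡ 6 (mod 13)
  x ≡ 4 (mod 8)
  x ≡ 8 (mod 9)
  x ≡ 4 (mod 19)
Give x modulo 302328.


Product of moduli M = 17 · 13 · 8 · 9 · 19 = 302328.
Merge one congruence at a time:
  Start: x ≡ 0 (mod 17).
  Combine with x ≡ 6 (mod 13); new modulus lcm = 221.
    Write x = 0 + 17·t and substitute into x ≡ 6 (mod 13): 17·t ≡ 6 − 0 = 6 (mod 13).
    Reduce coefficients mod 13: 4·t ≡ 6 (mod 13).
    The inverse of 4 mod 13 is 10 (since 4·10 = 40 = 3·13 + 1), so t ≡ 10·6 = 60 ≡ 8 (mod 13).
    Then x = 0 + 17·8 = 136, valid modulo lcm(17, 13) = 221: x ≡ 136 (mod 221).
  Combine with x ≡ 4 (mod 8); new modulus lcm = 1768.
    Write x = 136 + 221·t and substitute into x ≡ 4 (mod 8): 221·t ≡ 4 − 136 = -132 (mod 8).
    Reduce coefficients mod 8: 5·t ≡ 4 (mod 8).
    The inverse of 5 mod 8 is 5 (since 5·5 = 25 = 3·8 + 1), so t ≡ 5·4 = 20 ≡ 4 (mod 8).
    Then x = 136 + 221·4 = 1020, valid modulo lcm(221, 8) = 1768: x ≡ 1020 (mod 1768).
  Combine with x ≡ 8 (mod 9); new modulus lcm = 15912.
    Write x = 1020 + 1768·t and substitute into x ≡ 8 (mod 9): 1768·t ≡ 8 − 1020 = -1012 (mod 9).
    Reduce coefficients mod 9: 4·t ≡ 5 (mod 9).
    The inverse of 4 mod 9 is 7 (since 4·7 = 28 = 3·9 + 1), so t ≡ 7·5 = 35 ≡ 8 (mod 9).
    Then x = 1020 + 1768·8 = 15164, valid modulo lcm(1768, 9) = 15912: x ≡ 15164 (mod 15912).
  Combine with x ≡ 4 (mod 19); new modulus lcm = 302328.
    Write x = 15164 + 15912·t and substitute into x ≡ 4 (mod 19): 15912·t ≡ 4 − 15164 = -15160 (mod 19).
    Reduce coefficients mod 19: 9·t ≡ 2 (mod 19).
    The inverse of 9 mod 19 is 17 (since 9·17 = 153 = 8·19 + 1), so t ≡ 17·2 = 34 ≡ 15 (mod 19).
    Then x = 15164 + 15912·15 = 253844, valid modulo lcm(15912, 19) = 302328: x ≡ 253844 (mod 302328).
Verify against each original: 253844 mod 17 = 0, 253844 mod 13 = 6, 253844 mod 8 = 4, 253844 mod 9 = 8, 253844 mod 19 = 4.

x ≡ 253844 (mod 302328).


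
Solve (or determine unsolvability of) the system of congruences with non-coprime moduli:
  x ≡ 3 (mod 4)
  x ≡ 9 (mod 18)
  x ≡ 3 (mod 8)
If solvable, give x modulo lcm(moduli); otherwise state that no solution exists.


Moduli 4, 18, 8 are not pairwise coprime, so CRT works modulo lcm(m_i) when all pairwise compatibility conditions hold.
Pairwise compatibility: gcd(m_i, m_j) must divide a_i - a_j for every pair.
Merge one congruence at a time:
  Start: x ≡ 3 (mod 4).
  Combine with x ≡ 9 (mod 18): gcd(4, 18) = 2; 9 - 3 = 6, which IS divisible by 2, so compatible.
    Write x = 3 + 4·t and substitute into x ≡ 9 (mod 18): 4·t ≡ 9 − 3 = 6 (mod 18).
    Divide the congruence (and modulus) by g = 2: 2·t ≡ 3 (mod 9).
    The inverse of 2 mod 9 is 5 (since 2·5 = 10 = 1·9 + 1), so t ≡ 5·3 = 15 ≡ 6 (mod 9).
    Then x = 3 + 4·6 = 27, valid modulo lcm(4, 18) = 36: x ≡ 27 (mod 36).
  Combine with x ≡ 3 (mod 8): gcd(36, 8) = 4; 3 - 27 = -24, which IS divisible by 4, so compatible.
    Write x = 27 + 36·t and substitute into x ≡ 3 (mod 8): 36·t ≡ 3 − 27 = -24 (mod 8).
    Divide the congruence (and modulus) by g = 4: 9·t ≡ -6 (mod 2).
    Reduce coefficients mod 2: 1·t ≡ 0 (mod 2).
    So t ≡ 0 (mod 2).
    Then x = 27 + 36·0 = 27, valid modulo lcm(36, 8) = 72: x ≡ 27 (mod 72).
Verify: 27 mod 4 = 3, 27 mod 18 = 9, 27 mod 8 = 3.

x ≡ 27 (mod 72).


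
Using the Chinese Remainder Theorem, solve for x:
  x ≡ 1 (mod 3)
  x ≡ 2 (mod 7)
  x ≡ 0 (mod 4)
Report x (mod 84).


Moduli 3, 7, 4 are pairwise coprime; by CRT there is a unique solution modulo M = 3 · 7 · 4 = 84.
Solve pairwise, accumulating the modulus:
  Start with x ≡ 1 (mod 3).
  Combine with x ≡ 2 (mod 7): since gcd(3, 7) = 1, we get a unique residue mod 21.
    Write x = 1 + 3·t and substitute into x ≡ 2 (mod 7): 3·t ≡ 2 − 1 = 1 (mod 7).
    The inverse of 3 mod 7 is 5 (since 3·5 = 15 = 2·7 + 1), so t ≡ 5·1 = 5 ≡ 5 (mod 7).
    Then x = 1 + 3·5 = 16, valid modulo lcm(3, 7) = 21: x ≡ 16 (mod 21).
  Combine with x ≡ 0 (mod 4): since gcd(21, 4) = 1, we get a unique residue mod 84.
    Write x = 16 + 21·t and substitute into x ≡ 0 (mod 4): 21·t ≡ 0 − 16 = -16 (mod 4).
    Reduce coefficients mod 4: 1·t ≡ 0 (mod 4).
    So t ≡ 0 (mod 4).
    Then x = 16 + 21·0 = 16, valid modulo lcm(21, 4) = 84: x ≡ 16 (mod 84).
Verify: 16 mod 3 = 1 ✓, 16 mod 7 = 2 ✓, 16 mod 4 = 0 ✓.

x ≡ 16 (mod 84).


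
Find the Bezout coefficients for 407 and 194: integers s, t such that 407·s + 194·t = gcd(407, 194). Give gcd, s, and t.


Euclidean algorithm on (407, 194) — divide until remainder is 0:
  407 = 2 · 194 + 19
  194 = 10 · 19 + 4
  19 = 4 · 4 + 3
  4 = 1 · 3 + 1
  3 = 3 · 1 + 0
gcd(407, 194) = 1.
Track Bezout coefficients alongside the remainders: start with r₀ = 407 = a·1 + b·0 (s = 1, t = 0) and r₁ = 194 = a·0 + b·1 (s = 0, t = 1); each new remainder r_{k+1} = r_{k-1} − q_k·r_k inherits s_{k+1} = s_{k-1} − q_k·s_k, t_{k+1} = t_{k-1} − q_k·t_k, so r_k = a·s_k + b·t_k at every step:
  q = 2: r = 19, s = 1 − 2·0 = 1, t = 0 − 2·1 = -2  (check: 407·1 + 194·(-2) = 19)
  q = 10: r = 4, s = 0 − 10·1 = -10, t = 1 − 10·(-2) = 21  (check: 407·(-10) + 194·21 = 4)
  q = 4: r = 3, s = 1 − 4·(-10) = 41, t = -2 − 4·21 = -86  (check: 407·41 + 194·(-86) = 3)
  q = 1: r = 1, s = -10 − 1·41 = -51, t = 21 − 1·(-86) = 107  (check: 407·(-51) + 194·107 = 1)
The row with r = 1 (the gcd) gives the Bezout coefficients s = -51, t = 107.
Result: 407 · (-51) + 194 · (107) = 1.

gcd(407, 194) = 1; s = -51, t = 107 (check: 407·(-51) + 194·107 = 1).


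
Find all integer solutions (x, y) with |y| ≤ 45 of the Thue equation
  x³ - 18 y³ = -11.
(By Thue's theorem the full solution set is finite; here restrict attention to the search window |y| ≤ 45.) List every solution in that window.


The equation is x³ - 18y³ = -11. For fixed y, x³ = 18·y³ − 11, so a solution requires the RHS to be a perfect cube.
Strategy: iterate y from -45 to 45, compute RHS = 18·y³ − 11, and check whether it is a (positive or negative) perfect cube.
Check small values of y:
  y = 0: RHS = -11 is not a perfect cube.
  y = 1: RHS = 7 is not a perfect cube.
  y = -1: RHS = -29 is not a perfect cube.
  y = 2: RHS = 133 is not a perfect cube.
  y = -2: RHS = -155 is not a perfect cube.
  y = 3: RHS = 475 is not a perfect cube.
  y = -3: RHS = -497 is not a perfect cube.
Continuing the search up to |y| = 45 finds no solutions either.
No (x, y) in the scanned range satisfies the equation.

No integer solutions with |y| ≤ 45.


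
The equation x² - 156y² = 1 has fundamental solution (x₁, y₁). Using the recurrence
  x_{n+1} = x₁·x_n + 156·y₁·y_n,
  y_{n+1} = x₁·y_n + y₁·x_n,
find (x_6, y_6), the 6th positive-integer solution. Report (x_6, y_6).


Step 1: Find the fundamental solution (x₁, y₁) of x² - 156y² = 1.
  Expand √156 as a continued fraction. a₀ = ⌊√156⌋ = 12; iterate m_{k+1} = d_k·a_k − m_k, d_{k+1} = (156 − m_{k+1}²)/d_k, a_{k+1} = ⌊(a₀ + m_{k+1})/d_{k+1}⌋ (starting m₀ = 0, d₀ = 1), with convergents p_k = a_k·p_{k-1} + p_{k-2}, q_k = a_k·q_{k-1} + q_{k-2} (p₋₁ = 1, q₋₁ = 0):
  k = 0: a₀ = 12; p₀/q₀ = 12/1; p₀² − 156·q₀² = 144 − 156 = -12.
  k = 1: m = 12, d = 12, a = ⌊(12 + 12)/12⌋ = 2; p/q = (2·12 + 1)/(2·1 + 0) = 25/2; p² − 156·q² = 625 − 624 = 1.
  The first convergent with p² − 156·q² = 1 gives the fundamental solution (x₁, y₁) = (25, 2).
Step 2: Apply the recurrence (x_{n+1}, y_{n+1}) = (x₁x_n + 156y₁y_n, x₁y_n + y₁x_n) repeatedly.
  From (x_1, y_1) = (25, 2): x_2 = 25·25 + 156·2·2 = 1249; y_2 = 25·2 + 2·25 = 100.
  From (x_2, y_2) = (1249, 100): x_3 = 25·1249 + 156·2·100 = 62425; y_3 = 25·100 + 2·1249 = 4998.
  From (x_3, y_3) = (62425, 4998): x_4 = 25·62425 + 156·2·4998 = 3120001; y_4 = 25·4998 + 2·62425 = 249800.
  From (x_4, y_4) = (3120001, 249800): x_5 = 25·3120001 + 156·2·249800 = 155937625; y_5 = 25·249800 + 2·3120001 = 12485002.
  From (x_5, y_5) = (155937625, 12485002): x_6 = 25·155937625 + 156·2·12485002 = 7793761249; y_6 = 25·12485002 + 2·155937625 = 624000300.
Step 3: Verify x_6² - 156·y_6² = 60742714406414040001 - 60742714406414040000 = 1 (should be 1). ✓

(x_1, y_1) = (25, 2); (x_6, y_6) = (7793761249, 624000300).


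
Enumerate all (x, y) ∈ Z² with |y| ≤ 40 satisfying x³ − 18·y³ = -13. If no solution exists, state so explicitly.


The equation is x³ - 18y³ = -13. For fixed y, x³ = 18·y³ − 13, so a solution requires the RHS to be a perfect cube.
Strategy: iterate y from -40 to 40, compute RHS = 18·y³ − 13, and check whether it is a (positive or negative) perfect cube.
Check small values of y:
  y = 0: RHS = -13 is not a perfect cube.
  y = 1: RHS = 5 is not a perfect cube.
  y = -1: RHS = -31 is not a perfect cube.
  y = 2: RHS = 131 is not a perfect cube.
  y = -2: RHS = -157 is not a perfect cube.
  y = 3: RHS = 473 is not a perfect cube.
  y = -3: RHS = -499 is not a perfect cube.
Continuing the search up to |y| = 40 finds no solutions either.
No (x, y) in the scanned range satisfies the equation.

No integer solutions with |y| ≤ 40.


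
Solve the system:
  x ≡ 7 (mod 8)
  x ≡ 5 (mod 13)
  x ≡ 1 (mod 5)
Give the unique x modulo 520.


Moduli 8, 13, 5 are pairwise coprime; by CRT there is a unique solution modulo M = 8 · 13 · 5 = 520.
Solve pairwise, accumulating the modulus:
  Start with x ≡ 7 (mod 8).
  Combine with x ≡ 5 (mod 13): since gcd(8, 13) = 1, we get a unique residue mod 104.
    Write x = 7 + 8·t and substitute into x ≡ 5 (mod 13): 8·t ≡ 5 − 7 = -2 (mod 13).
    Reduce coefficients mod 13: 8·t ≡ 11 (mod 13).
    The inverse of 8 mod 13 is 5 (since 8·5 = 40 = 3·13 + 1), so t ≡ 5·11 = 55 ≡ 3 (mod 13).
    Then x = 7 + 8·3 = 31, valid modulo lcm(8, 13) = 104: x ≡ 31 (mod 104).
  Combine with x ≡ 1 (mod 5): since gcd(104, 5) = 1, we get a unique residue mod 520.
    Write x = 31 + 104·t and substitute into x ≡ 1 (mod 5): 104·t ≡ 1 − 31 = -30 (mod 5).
    Reduce coefficients mod 5: 4·t ≡ 0 (mod 5).
    The inverse of 4 mod 5 is 4 (since 4·4 = 16 = 3·5 + 1), so t ≡ 4·0 = 0 ≡ 0 (mod 5).
    Then x = 31 + 104·0 = 31, valid modulo lcm(104, 5) = 520: x ≡ 31 (mod 520).
Verify: 31 mod 8 = 7 ✓, 31 mod 13 = 5 ✓, 31 mod 5 = 1 ✓.

x ≡ 31 (mod 520).


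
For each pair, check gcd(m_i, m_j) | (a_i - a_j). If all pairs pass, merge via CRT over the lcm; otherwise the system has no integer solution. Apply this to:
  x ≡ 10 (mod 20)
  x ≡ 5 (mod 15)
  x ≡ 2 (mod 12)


Moduli 20, 15, 12 are not pairwise coprime, so CRT works modulo lcm(m_i) when all pairwise compatibility conditions hold.
Pairwise compatibility: gcd(m_i, m_j) must divide a_i - a_j for every pair.
Merge one congruence at a time:
  Start: x ≡ 10 (mod 20).
  Combine with x ≡ 5 (mod 15): gcd(20, 15) = 5; 5 - 10 = -5, which IS divisible by 5, so compatible.
    Write x = 10 + 20·t and substitute into x ≡ 5 (mod 15): 20·t ≡ 5 − 10 = -5 (mod 15).
    Divide the congruence (and modulus) by g = 5: 4·t ≡ -1 (mod 3).
    Reduce coefficients mod 3: 1·t ≡ 2 (mod 3).
    So t ≡ 2 (mod 3).
    Then x = 10 + 20·2 = 50, valid modulo lcm(20, 15) = 60: x ≡ 50 (mod 60).
  Combine with x ≡ 2 (mod 12): gcd(60, 12) = 12; 2 - 50 = -48, which IS divisible by 12, so compatible.
    Write x = 50 + 60·t and substitute into x ≡ 2 (mod 12): 60·t ≡ 2 − 50 = -48 (mod 12).
    Divide the congruence (and modulus) by g = 12: 5·t ≡ -4 (mod 1).
    Modulo 1 every t works; take t = 0.
    Then x = 50 + 60·0 = 50, valid modulo lcm(60, 12) = 60: x ≡ 50 (mod 60).
Verify: 50 mod 20 = 10, 50 mod 15 = 5, 50 mod 12 = 2.

x ≡ 50 (mod 60).


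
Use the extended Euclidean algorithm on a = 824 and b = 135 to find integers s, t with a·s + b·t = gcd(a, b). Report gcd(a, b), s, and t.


Euclidean algorithm on (824, 135) — divide until remainder is 0:
  824 = 6 · 135 + 14
  135 = 9 · 14 + 9
  14 = 1 · 9 + 5
  9 = 1 · 5 + 4
  5 = 1 · 4 + 1
  4 = 4 · 1 + 0
gcd(824, 135) = 1.
Track Bezout coefficients alongside the remainders: start with r₀ = 824 = a·1 + b·0 (s = 1, t = 0) and r₁ = 135 = a·0 + b·1 (s = 0, t = 1); each new remainder r_{k+1} = r_{k-1} − q_k·r_k inherits s_{k+1} = s_{k-1} − q_k·s_k, t_{k+1} = t_{k-1} − q_k·t_k, so r_k = a·s_k + b·t_k at every step:
  q = 6: r = 14, s = 1 − 6·0 = 1, t = 0 − 6·1 = -6  (check: 824·1 + 135·(-6) = 14)
  q = 9: r = 9, s = 0 − 9·1 = -9, t = 1 − 9·(-6) = 55  (check: 824·(-9) + 135·55 = 9)
  q = 1: r = 5, s = 1 − 1·(-9) = 10, t = -6 − 1·55 = -61  (check: 824·10 + 135·(-61) = 5)
  q = 1: r = 4, s = -9 − 1·10 = -19, t = 55 − 1·(-61) = 116  (check: 824·(-19) + 135·116 = 4)
  q = 1: r = 1, s = 10 − 1·(-19) = 29, t = -61 − 1·116 = -177  (check: 824·29 + 135·(-177) = 1)
The row with r = 1 (the gcd) gives the Bezout coefficients s = 29, t = -177.
Result: 824 · (29) + 135 · (-177) = 1.

gcd(824, 135) = 1; s = 29, t = -177 (check: 824·29 + 135·(-177) = 1).


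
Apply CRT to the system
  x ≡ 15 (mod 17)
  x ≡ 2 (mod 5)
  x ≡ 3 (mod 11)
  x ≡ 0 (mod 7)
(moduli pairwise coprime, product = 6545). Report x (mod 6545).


Product of moduli M = 17 · 5 · 11 · 7 = 6545.
Merge one congruence at a time:
  Start: x ≡ 15 (mod 17).
  Combine with x ≡ 2 (mod 5); new modulus lcm = 85.
    Write x = 15 + 17·t and substitute into x ≡ 2 (mod 5): 17·t ≡ 2 − 15 = -13 (mod 5).
    Reduce coefficients mod 5: 2·t ≡ 2 (mod 5).
    The inverse of 2 mod 5 is 3 (since 2·3 = 6 = 1·5 + 1), so t ≡ 3·2 = 6 ≡ 1 (mod 5).
    Then x = 15 + 17·1 = 32, valid modulo lcm(17, 5) = 85: x ≡ 32 (mod 85).
  Combine with x ≡ 3 (mod 11); new modulus lcm = 935.
    Write x = 32 + 85·t and substitute into x ≡ 3 (mod 11): 85·t ≡ 3 − 32 = -29 (mod 11).
    Reduce coefficients mod 11: 8·t ≡ 4 (mod 11).
    The inverse of 8 mod 11 is 7 (since 8·7 = 56 = 5·11 + 1), so t ≡ 7·4 = 28 ≡ 6 (mod 11).
    Then x = 32 + 85·6 = 542, valid modulo lcm(85, 11) = 935: x ≡ 542 (mod 935).
  Combine with x ≡ 0 (mod 7); new modulus lcm = 6545.
    Write x = 542 + 935·t and substitute into x ≡ 0 (mod 7): 935·t ≡ 0 − 542 = -542 (mod 7).
    Reduce coefficients mod 7: 4·t ≡ 4 (mod 7).
    The inverse of 4 mod 7 is 2 (since 4·2 = 8 = 1·7 + 1), so t ≡ 2·4 = 8 ≡ 1 (mod 7).
    Then x = 542 + 935·1 = 1477, valid modulo lcm(935, 7) = 6545: x ≡ 1477 (mod 6545).
Verify against each original: 1477 mod 17 = 15, 1477 mod 5 = 2, 1477 mod 11 = 3, 1477 mod 7 = 0.

x ≡ 1477 (mod 6545).


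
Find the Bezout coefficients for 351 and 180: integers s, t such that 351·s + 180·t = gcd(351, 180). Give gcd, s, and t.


Euclidean algorithm on (351, 180) — divide until remainder is 0:
  351 = 1 · 180 + 171
  180 = 1 · 171 + 9
  171 = 19 · 9 + 0
gcd(351, 180) = 9.
Track Bezout coefficients alongside the remainders: start with r₀ = 351 = a·1 + b·0 (s = 1, t = 0) and r₁ = 180 = a·0 + b·1 (s = 0, t = 1); each new remainder r_{k+1} = r_{k-1} − q_k·r_k inherits s_{k+1} = s_{k-1} − q_k·s_k, t_{k+1} = t_{k-1} − q_k·t_k, so r_k = a·s_k + b·t_k at every step:
  q = 1: r = 171, s = 1 − 1·0 = 1, t = 0 − 1·1 = -1  (check: 351·1 + 180·(-1) = 171)
  q = 1: r = 9, s = 0 − 1·1 = -1, t = 1 − 1·(-1) = 2  (check: 351·(-1) + 180·2 = 9)
The row with r = 9 (the gcd) gives the Bezout coefficients s = -1, t = 2.
Result: 351 · (-1) + 180 · (2) = 9.

gcd(351, 180) = 9; s = -1, t = 2 (check: 351·(-1) + 180·2 = 9).


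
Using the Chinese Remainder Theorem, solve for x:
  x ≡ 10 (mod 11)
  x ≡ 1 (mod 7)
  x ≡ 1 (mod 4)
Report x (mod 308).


Moduli 11, 7, 4 are pairwise coprime; by CRT there is a unique solution modulo M = 11 · 7 · 4 = 308.
Solve pairwise, accumulating the modulus:
  Start with x ≡ 10 (mod 11).
  Combine with x ≡ 1 (mod 7): since gcd(11, 7) = 1, we get a unique residue mod 77.
    Write x = 10 + 11·t and substitute into x ≡ 1 (mod 7): 11·t ≡ 1 − 10 = -9 (mod 7).
    Reduce coefficients mod 7: 4·t ≡ 5 (mod 7).
    The inverse of 4 mod 7 is 2 (since 4·2 = 8 = 1·7 + 1), so t ≡ 2·5 = 10 ≡ 3 (mod 7).
    Then x = 10 + 11·3 = 43, valid modulo lcm(11, 7) = 77: x ≡ 43 (mod 77).
  Combine with x ≡ 1 (mod 4): since gcd(77, 4) = 1, we get a unique residue mod 308.
    Write x = 43 + 77·t and substitute into x ≡ 1 (mod 4): 77·t ≡ 1 − 43 = -42 (mod 4).
    Reduce coefficients mod 4: 1·t ≡ 2 (mod 4).
    So t ≡ 2 (mod 4).
    Then x = 43 + 77·2 = 197, valid modulo lcm(77, 4) = 308: x ≡ 197 (mod 308).
Verify: 197 mod 11 = 10 ✓, 197 mod 7 = 1 ✓, 197 mod 4 = 1 ✓.

x ≡ 197 (mod 308).


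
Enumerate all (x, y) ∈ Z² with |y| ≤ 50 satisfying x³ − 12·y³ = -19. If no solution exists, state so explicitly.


The equation is x³ - 12y³ = -19. For fixed y, x³ = 12·y³ − 19, so a solution requires the RHS to be a perfect cube.
Strategy: iterate y from -50 to 50, compute RHS = 12·y³ − 19, and check whether it is a (positive or negative) perfect cube.
Check small values of y:
  y = 0: RHS = -19 is not a perfect cube.
  y = 1: RHS = -7 is not a perfect cube.
  y = -1: RHS = -31 is not a perfect cube.
  y = 2: RHS = 77 is not a perfect cube.
  y = -2: RHS = -115 is not a perfect cube.
  y = 3: RHS = 305 is not a perfect cube.
  y = -3: RHS = -343 = (-7)³ ⇒ x = -7 works.
Continuing the search up to |y| = 50 finds no further solutions beyond those listed.
Collected solutions: (-7, -3).

Solutions (with |y| ≤ 50): (-7, -3).


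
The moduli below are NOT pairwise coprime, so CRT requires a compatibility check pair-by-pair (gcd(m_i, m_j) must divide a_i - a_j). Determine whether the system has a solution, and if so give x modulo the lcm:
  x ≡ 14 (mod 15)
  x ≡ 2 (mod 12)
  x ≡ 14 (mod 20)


Moduli 15, 12, 20 are not pairwise coprime, so CRT works modulo lcm(m_i) when all pairwise compatibility conditions hold.
Pairwise compatibility: gcd(m_i, m_j) must divide a_i - a_j for every pair.
Merge one congruence at a time:
  Start: x ≡ 14 (mod 15).
  Combine with x ≡ 2 (mod 12): gcd(15, 12) = 3; 2 - 14 = -12, which IS divisible by 3, so compatible.
    Write x = 14 + 15·t and substitute into x ≡ 2 (mod 12): 15·t ≡ 2 − 14 = -12 (mod 12).
    Divide the congruence (and modulus) by g = 3: 5·t ≡ -4 (mod 4).
    Reduce coefficients mod 4: 1·t ≡ 0 (mod 4).
    So t ≡ 0 (mod 4).
    Then x = 14 + 15·0 = 14, valid modulo lcm(15, 12) = 60: x ≡ 14 (mod 60).
  Combine with x ≡ 14 (mod 20): gcd(60, 20) = 20; 14 - 14 = 0, which IS divisible by 20, so compatible.
    Write x = 14 + 60·t and substitute into x ≡ 14 (mod 20): 60·t ≡ 14 − 14 = 0 (mod 20).
    Divide the congruence (and modulus) by g = 20: 3·t ≡ 0 (mod 1).
    Modulo 1 every t works; take t = 0.
    Then x = 14 + 60·0 = 14, valid modulo lcm(60, 20) = 60: x ≡ 14 (mod 60).
Verify: 14 mod 15 = 14, 14 mod 12 = 2, 14 mod 20 = 14.

x ≡ 14 (mod 60).


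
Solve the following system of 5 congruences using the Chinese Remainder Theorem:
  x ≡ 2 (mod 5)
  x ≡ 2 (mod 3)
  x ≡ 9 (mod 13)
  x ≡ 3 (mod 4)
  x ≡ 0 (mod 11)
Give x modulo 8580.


Product of moduli M = 5 · 3 · 13 · 4 · 11 = 8580.
Merge one congruence at a time:
  Start: x ≡ 2 (mod 5).
  Combine with x ≡ 2 (mod 3); new modulus lcm = 15.
    Write x = 2 + 5·t and substitute into x ≡ 2 (mod 3): 5·t ≡ 2 − 2 = 0 (mod 3).
    Reduce coefficients mod 3: 2·t ≡ 0 (mod 3).
    The inverse of 2 mod 3 is 2 (since 2·2 = 4 = 1·3 + 1), so t ≡ 2·0 = 0 ≡ 0 (mod 3).
    Then x = 2 + 5·0 = 2, valid modulo lcm(5, 3) = 15: x ≡ 2 (mod 15).
  Combine with x ≡ 9 (mod 13); new modulus lcm = 195.
    Write x = 2 + 15·t and substitute into x ≡ 9 (mod 13): 15·t ≡ 9 − 2 = 7 (mod 13).
    Reduce coefficients mod 13: 2·t ≡ 7 (mod 13).
    The inverse of 2 mod 13 is 7 (since 2·7 = 14 = 1·13 + 1), so t ≡ 7·7 = 49 ≡ 10 (mod 13).
    Then x = 2 + 15·10 = 152, valid modulo lcm(15, 13) = 195: x ≡ 152 (mod 195).
  Combine with x ≡ 3 (mod 4); new modulus lcm = 780.
    Write x = 152 + 195·t and substitute into x ≡ 3 (mod 4): 195·t ≡ 3 − 152 = -149 (mod 4).
    Reduce coefficients mod 4: 3·t ≡ 3 (mod 4).
    The inverse of 3 mod 4 is 3 (since 3·3 = 9 = 2·4 + 1), so t ≡ 3·3 = 9 ≡ 1 (mod 4).
    Then x = 152 + 195·1 = 347, valid modulo lcm(195, 4) = 780: x ≡ 347 (mod 780).
  Combine with x ≡ 0 (mod 11); new modulus lcm = 8580.
    Write x = 347 + 780·t and substitute into x ≡ 0 (mod 11): 780·t ≡ 0 − 347 = -347 (mod 11).
    Reduce coefficients mod 11: 10·t ≡ 5 (mod 11).
    The inverse of 10 mod 11 is 10 (since 10·10 = 100 = 9·11 + 1), so t ≡ 10·5 = 50 ≡ 6 (mod 11).
    Then x = 347 + 780·6 = 5027, valid modulo lcm(780, 11) = 8580: x ≡ 5027 (mod 8580).
Verify against each original: 5027 mod 5 = 2, 5027 mod 3 = 2, 5027 mod 13 = 9, 5027 mod 4 = 3, 5027 mod 11 = 0.

x ≡ 5027 (mod 8580).


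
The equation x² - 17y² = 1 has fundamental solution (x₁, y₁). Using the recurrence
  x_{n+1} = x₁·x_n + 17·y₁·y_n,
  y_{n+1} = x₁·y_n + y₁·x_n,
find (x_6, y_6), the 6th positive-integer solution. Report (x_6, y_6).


Step 1: Find the fundamental solution (x₁, y₁) of x² - 17y² = 1.
  Expand √17 as a continued fraction. a₀ = ⌊√17⌋ = 4; iterate m_{k+1} = d_k·a_k − m_k, d_{k+1} = (17 − m_{k+1}²)/d_k, a_{k+1} = ⌊(a₀ + m_{k+1})/d_{k+1}⌋ (starting m₀ = 0, d₀ = 1), with convergents p_k = a_k·p_{k-1} + p_{k-2}, q_k = a_k·q_{k-1} + q_{k-2} (p₋₁ = 1, q₋₁ = 0):
  k = 0: a₀ = 4; p₀/q₀ = 4/1; p₀² − 17·q₀² = 16 − 17 = -1.
  k = 1: m = 4, d = 1, a = ⌊(4 + 4)/1⌋ = 8; p/q = (8·4 + 1)/(8·1 + 0) = 33/8; p² − 17·q² = 1089 − 1088 = 1.
  The first convergent with p² − 17·q² = 1 gives the fundamental solution (x₁, y₁) = (33, 8).
Step 2: Apply the recurrence (x_{n+1}, y_{n+1}) = (x₁x_n + 17y₁y_n, x₁y_n + y₁x_n) repeatedly.
  From (x_1, y_1) = (33, 8): x_2 = 33·33 + 17·8·8 = 2177; y_2 = 33·8 + 8·33 = 528.
  From (x_2, y_2) = (2177, 528): x_3 = 33·2177 + 17·8·528 = 143649; y_3 = 33·528 + 8·2177 = 34840.
  From (x_3, y_3) = (143649, 34840): x_4 = 33·143649 + 17·8·34840 = 9478657; y_4 = 33·34840 + 8·143649 = 2298912.
  From (x_4, y_4) = (9478657, 2298912): x_5 = 33·9478657 + 17·8·2298912 = 625447713; y_5 = 33·2298912 + 8·9478657 = 151693352.
  From (x_5, y_5) = (625447713, 151693352): x_6 = 33·625447713 + 17·8·151693352 = 41270070401; y_6 = 33·151693352 + 8·625447713 = 10009462320.
Step 3: Verify x_6² - 17·y_6² = 1703218710903496300801 - 1703218710903496300800 = 1 (should be 1). ✓

(x_1, y_1) = (33, 8); (x_6, y_6) = (41270070401, 10009462320).


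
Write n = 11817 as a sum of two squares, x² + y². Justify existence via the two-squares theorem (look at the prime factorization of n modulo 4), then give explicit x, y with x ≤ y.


Step 1: Factor n = 11817 = 3^2 · 13 · 101.
Step 2: Check the mod-4 condition on each prime factor: 3 ≡ 3 (mod 4), exponent 2 (must be even); 13 ≡ 1 (mod 4), exponent 1; 101 ≡ 1 (mod 4), exponent 1.
All primes ≡ 3 (mod 4) appear to even exponent (or don't appear), so by the two-squares theorem n IS expressible as a sum of two squares.
Step 3: Build a representation. Group n = k² · m with k = 3 and m = 13 · 101 = 1313 (a product of primes ≡ 1 (mod 4)); a representation of m scales to one of n via (k·x)² + (k·y)² = k²(x² + y²). Each prime p ≡ 1 (mod 4) is itself a sum of two squares; find a² by testing p − a² for a perfect square:
  13: 13 − 1² = 12, 13 − 2² = 9 = 3² ⇒ 13 = 2² + 3².
  101: 101 − 1² = 100 = 10² ⇒ 101 = 1² + 10².
  Combine using the Brahmagupta–Fibonacci identity (a² + b²)(c² + d²) = (ac − bd)² + (ad + bc)² = (ac + bd)² + (ad − bc)²:
  13 · 101 = 1313: from (2² + 3²)(1² + 10²), take (2·1 − 3·10, 2·10 + 3·1) = (2 − 30, 20 + 3) = (-28, 23); dropping signs (only squares matter) gives (28, 23); check 28² + 23² = 784 + 529 = 1313 ✓.
  Scale by k = 3: (3·28, 3·23) = (84, 69).
Step 4: Order so x ≤ y and verify: 69² + 84² = 4761 + 7056 = 11817 = n. ✓

n = 11817 = 69² + 84² (one valid representation with x ≤ y).


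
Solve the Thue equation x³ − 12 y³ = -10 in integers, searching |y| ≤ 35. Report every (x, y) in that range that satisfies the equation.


The equation is x³ - 12y³ = -10. For fixed y, x³ = 12·y³ − 10, so a solution requires the RHS to be a perfect cube.
Strategy: iterate y from -35 to 35, compute RHS = 12·y³ − 10, and check whether it is a (positive or negative) perfect cube.
Check small values of y:
  y = 0: RHS = -10 is not a perfect cube.
  y = 1: RHS = 2 is not a perfect cube.
  y = -1: RHS = -22 is not a perfect cube.
  y = 2: RHS = 86 is not a perfect cube.
  y = -2: RHS = -106 is not a perfect cube.
  y = 3: RHS = 314 is not a perfect cube.
  y = -3: RHS = -334 is not a perfect cube.
Continuing the search up to |y| = 35 finds no solutions either.
No (x, y) in the scanned range satisfies the equation.

No integer solutions with |y| ≤ 35.
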